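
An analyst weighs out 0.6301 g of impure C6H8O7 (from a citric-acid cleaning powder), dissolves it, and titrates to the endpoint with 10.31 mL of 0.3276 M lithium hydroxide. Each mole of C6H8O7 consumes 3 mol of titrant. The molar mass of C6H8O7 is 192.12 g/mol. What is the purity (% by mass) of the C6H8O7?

n(LiOH) = 0.3276 x 0.01031 = 0.003378 mol.
n(C6H8O7) = 0.003378 / 3 = 0.001126 mol.
mass of C6H8O7 = 0.001126 x 192.12 = 0.2163 g.
% purity = 0.2163 / 0.6301 x 100 = 34.3%.

34.3%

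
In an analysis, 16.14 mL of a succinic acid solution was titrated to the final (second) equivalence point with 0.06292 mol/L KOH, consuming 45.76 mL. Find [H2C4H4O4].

0.0892 M

n(KOH) = 0.06292 x 0.04576 = 0.002879 mol.
At the final (second) equivalence point, 2 mol OH^- react per mol H2C4H4O4, so n(H2C4H4O4) = 0.002879 / 2 = 0.001440 mol.
[H2C4H4O4] = 0.001440 / 0.01614 L = 0.0892 M.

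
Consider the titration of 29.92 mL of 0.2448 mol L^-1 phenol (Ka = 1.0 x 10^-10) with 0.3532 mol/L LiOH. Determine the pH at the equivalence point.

11.58

n(C6H5OH) = 0.2448 x 0.02992 = 0.007324 mol; V(LiOH) at equivalence = 0.007324/0.3532 = 0.02074 L.
At equivalence all the acid is converted to C6H5O-; total volume = 0.02992 + 0.02074 = 0.05066 L, so [C6H5O-] = 0.007324/0.05066 = 0.1446 M.
Kb = Kw/Ka = 1.0e-14 / 1.0 x 10^-10 = 0.000100.
[OH^-] = sqrt(Kb x [C6H5O-]) = sqrt(0.000100 x 0.1446) = 0.00380 M.
pOH = 2.42, so pH = 14.00 - 2.42 = 11.58.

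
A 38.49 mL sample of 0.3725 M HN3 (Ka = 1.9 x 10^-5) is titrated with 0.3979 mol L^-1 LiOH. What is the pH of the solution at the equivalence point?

9.00

n(HN3) = 0.3725 x 0.03849 = 0.01434 mol; V(LiOH) at equivalence = 0.01434/0.3979 = 0.03603 L.
At equivalence all the acid is converted to N3-; total volume = 0.03849 + 0.03603 = 0.07452 L, so [N3-] = 0.01434/0.07452 = 0.1924 M.
Kb = Kw/Ka = 1.0e-14 / 1.9 x 10^-5 = 5.26e-10.
[OH^-] = sqrt(Kb x [N3-]) = sqrt(5.26e-10 x 0.1924) = 1.01e-5 M.
pOH = 5.00, so pH = 14.00 - 5.00 = 9.00.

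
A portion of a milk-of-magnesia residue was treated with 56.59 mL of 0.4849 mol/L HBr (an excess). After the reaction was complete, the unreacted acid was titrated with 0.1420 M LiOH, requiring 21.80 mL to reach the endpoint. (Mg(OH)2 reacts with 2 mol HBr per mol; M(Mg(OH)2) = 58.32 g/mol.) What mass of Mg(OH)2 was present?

Total n(HBr) added = 0.4849 x 0.05659 = 0.02744 mol.
n(LiOH) used = 0.1420 x 0.02180 = 0.003096 mol, which equals the excess n(HBr).
So n(HBr) consumed by the sample = 0.02744 - 0.003096 = 0.02434 mol.
n(Mg(OH)2) = 0.02434 / 2 = 0.01217 mol.
mass = 0.01217 mol x 58.32 g/mol = 0.710 g.

0.710 g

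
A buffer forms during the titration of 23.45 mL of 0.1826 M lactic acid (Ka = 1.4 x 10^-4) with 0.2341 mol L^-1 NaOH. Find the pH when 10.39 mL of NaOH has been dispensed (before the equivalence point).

Initial n(HC3H5O3) = 0.1826 x 0.02345 = 0.004282 mol.
n(NaOH) added = 0.2341 x 0.01039 = 0.002432 mol, converting that many moles of HC3H5O3 to C3H5O3-.
Remaining n(HC3H5O3) = 0.001850 mol; n(C3H5O3-) = 0.002432 mol.
By Henderson-Hasselbalch, pH = pKa + log([A^-]/[HA]) = 3.85 + log(0.002432/0.001850) = 3.85 + (+0.12) = 3.97.

3.97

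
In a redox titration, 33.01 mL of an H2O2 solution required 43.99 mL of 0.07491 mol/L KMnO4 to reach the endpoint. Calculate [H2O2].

0.250 M

n(KMnO4) = 0.07491 x 0.04399 = 0.003295 mol.
From the balanced equation, 2 mol KMnO4 reacts with 5 mol H2O2, so n(H2O2) = 0.003295 x 5/2 = 0.008238 mol.
[H2O2] = 0.008238 / 0.03301 L = 0.250 M.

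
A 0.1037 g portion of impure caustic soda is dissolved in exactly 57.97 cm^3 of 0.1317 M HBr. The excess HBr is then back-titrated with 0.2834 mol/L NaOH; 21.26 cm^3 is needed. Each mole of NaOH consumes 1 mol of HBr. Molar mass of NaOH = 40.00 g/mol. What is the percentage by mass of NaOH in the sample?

Total n(HBr) added = 0.1317 x 0.05797 = 0.007635 mol.
n(NaOH) used = 0.2834 x 0.02126 = 0.006025 mol, which equals the excess n(HBr).
So n(HBr) consumed by the sample = 0.007635 - 0.006025 = 0.001610 mol.
n(NaOH) = 0.001610 / 1 = 0.001610 mol.
mass NaOH = 0.001610 x 40.00 = 0.06438 g, so %NaOH = 0.06438/0.1037 x 100 = 62.1%.

62.1%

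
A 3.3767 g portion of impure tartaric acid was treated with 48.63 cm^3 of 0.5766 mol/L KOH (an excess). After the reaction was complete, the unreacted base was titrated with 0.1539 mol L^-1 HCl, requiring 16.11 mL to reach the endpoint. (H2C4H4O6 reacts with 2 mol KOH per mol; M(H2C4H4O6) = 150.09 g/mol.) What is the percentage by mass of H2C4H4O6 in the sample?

Total n(KOH) added = 0.5766 x 0.04863 = 0.02804 mol.
n(HCl) used = 0.1539 x 0.01611 = 0.002479 mol, which equals the excess n(KOH).
So n(KOH) consumed by the sample = 0.02804 - 0.002479 = 0.02556 mol.
n(H2C4H4O6) = 0.02556 / 2 = 0.01278 mol.
mass H2C4H4O6 = 0.01278 x 150.09 = 1.918 g, so %H2C4H4O6 = 1.918/3.3767 x 100 = 56.8%.

56.8%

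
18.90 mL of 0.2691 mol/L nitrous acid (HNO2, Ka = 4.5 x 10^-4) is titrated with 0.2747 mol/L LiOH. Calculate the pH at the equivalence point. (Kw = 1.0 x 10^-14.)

8.24

n(HNO2) = 0.2691 x 0.01890 = 0.005086 mol; V(LiOH) at equivalence = 0.005086/0.2747 = 0.01851 L.
At equivalence all the acid is converted to NO2-; total volume = 0.01890 + 0.01851 = 0.03741 L, so [NO2-] = 0.005086/0.03741 = 0.1359 M.
Kb = Kw/Ka = 1.0e-14 / 4.5 x 10^-4 = 2.22e-11.
[OH^-] = sqrt(Kb x [NO2-]) = sqrt(2.22e-11 x 0.1359) = 1.74e-6 M.
pOH = 5.76, so pH = 14.00 - 5.76 = 8.24.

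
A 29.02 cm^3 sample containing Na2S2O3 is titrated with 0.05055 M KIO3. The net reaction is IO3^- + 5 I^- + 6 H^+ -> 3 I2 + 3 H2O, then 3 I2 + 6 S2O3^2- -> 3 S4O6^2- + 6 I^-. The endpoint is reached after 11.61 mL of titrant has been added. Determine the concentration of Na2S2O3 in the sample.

n(KIO3) = 0.05055 x 0.01161 = 0.0005869 mol.
From the balanced equation, 1 mol KIO3 reacts with 6 mol Na2S2O3, so n(Na2S2O3) = 0.0005869 x 6/1 = 0.003521 mol.
[Na2S2O3] = 0.003521 / 0.02902 L = 0.121 M.

0.121 M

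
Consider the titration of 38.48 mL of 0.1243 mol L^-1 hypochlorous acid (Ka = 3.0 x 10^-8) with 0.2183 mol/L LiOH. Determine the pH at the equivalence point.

n(HClO) = 0.1243 x 0.03848 = 0.004783 mol; V(LiOH) at equivalence = 0.004783/0.2183 = 0.02191 L.
At equivalence all the acid is converted to ClO-; total volume = 0.03848 + 0.02191 = 0.06039 L, so [ClO-] = 0.004783/0.06039 = 0.07920 M.
Kb = Kw/Ka = 1.0e-14 / 3.0 x 10^-8 = 3.33e-7.
[OH^-] = sqrt(Kb x [ClO-]) = sqrt(3.33e-7 x 0.07920) = 0.000162 M.
pOH = 3.79, so pH = 14.00 - 3.79 = 10.21.

10.21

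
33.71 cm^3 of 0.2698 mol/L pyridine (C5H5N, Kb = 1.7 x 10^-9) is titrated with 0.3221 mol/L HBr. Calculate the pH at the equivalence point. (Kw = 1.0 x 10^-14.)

n(C5H5N) = 0.2698 x 0.03371 = 0.009095 mol; V(HBr) at equivalence = 0.009095/0.3221 = 0.02824 L.
At equivalence the base is fully converted to C5H5NH+; total volume = 0.06195 L, so [C5H5NH+] = 0.009095/0.06195 = 0.1468 M.
Ka(C5H5NH+) = Kw/Kb = 1.0e-14 / 1.7 x 10^-9 = 5.88e-6.
[H^+] = sqrt(Ka x [C5H5NH+]) = sqrt(5.88e-6 x 0.1468) = 0.000929 M.
pH = -log(0.000929) = 3.03.

3.03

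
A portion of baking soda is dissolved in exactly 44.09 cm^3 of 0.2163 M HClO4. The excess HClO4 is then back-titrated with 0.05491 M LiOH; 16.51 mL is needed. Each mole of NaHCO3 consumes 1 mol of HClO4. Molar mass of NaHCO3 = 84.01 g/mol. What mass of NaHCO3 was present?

0.725 g

Total n(HClO4) added = 0.2163 x 0.04409 = 0.009537 mol.
n(LiOH) used = 0.05491 x 0.01651 = 0.0009066 mol, which equals the excess n(HClO4).
So n(HClO4) consumed by the sample = 0.009537 - 0.0009066 = 0.008630 mol.
n(NaHCO3) = 0.008630 / 1 = 0.008630 mol.
mass = 0.008630 mol x 84.01 g/mol = 0.725 g.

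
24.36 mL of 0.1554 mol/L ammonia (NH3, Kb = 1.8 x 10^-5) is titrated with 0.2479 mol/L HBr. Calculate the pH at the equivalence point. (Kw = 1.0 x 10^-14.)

n(NH3) = 0.1554 x 0.02436 = 0.003786 mol; V(HBr) at equivalence = 0.003786/0.2479 = 0.01527 L.
At equivalence the base is fully converted to NH4+; total volume = 0.03963 L, so [NH4+] = 0.003786/0.03963 = 0.09552 M.
Ka(NH4+) = Kw/Kb = 1.0e-14 / 1.8 x 10^-5 = 5.56e-10.
[H^+] = sqrt(Ka x [NH4+]) = sqrt(5.56e-10 x 0.09552) = 7.28e-6 M.
pH = -log(7.28e-6) = 5.14.

5.14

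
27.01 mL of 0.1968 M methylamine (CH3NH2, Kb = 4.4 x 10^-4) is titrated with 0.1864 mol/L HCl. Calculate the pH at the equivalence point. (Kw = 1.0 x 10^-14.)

5.83

n(CH3NH2) = 0.1968 x 0.02701 = 0.005316 mol; V(HCl) at equivalence = 0.005316/0.1864 = 0.02852 L.
At equivalence the base is fully converted to CH3NH3+; total volume = 0.05553 L, so [CH3NH3+] = 0.005316/0.05553 = 0.09573 M.
Ka(CH3NH3+) = Kw/Kb = 1.0e-14 / 4.4 x 10^-4 = 2.27e-11.
[H^+] = sqrt(Ka x [CH3NH3+]) = sqrt(2.27e-11 x 0.09573) = 1.48e-6 M.
pH = -log(1.48e-6) = 5.83.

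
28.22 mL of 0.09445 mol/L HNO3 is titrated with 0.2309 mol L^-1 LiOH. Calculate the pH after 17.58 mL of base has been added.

12.48

n(acid) = 0.09445 x 0.02822 = 0.002665 mol; n(LiOH) added = 0.2309 x 0.01758 = 0.004059 mol.
Base is in excess by 0.004059 - 0.002665 = 0.001394 mol in a total volume of 0.04580 L.
[OH^-] = 0.001394/0.04580 = 0.03043 M, so pOH = 1.52 and pH = 14.00 - 1.52 = 12.48.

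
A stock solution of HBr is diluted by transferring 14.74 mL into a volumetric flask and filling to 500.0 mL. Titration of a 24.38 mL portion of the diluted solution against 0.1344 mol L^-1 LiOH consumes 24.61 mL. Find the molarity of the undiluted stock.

n(LiOH) = 0.1344 x 0.02461 = 0.003308 mol.
n(HBr) in the aliquot = 0.003308 mol.
[diluted HBr] = 0.003308 / 0.02438 = 0.1357 M.
Dilution factor = 500.0/14.74 = 33.92, so [stock] = 0.1357 x 33.92 = 4.60 M.

4.60 M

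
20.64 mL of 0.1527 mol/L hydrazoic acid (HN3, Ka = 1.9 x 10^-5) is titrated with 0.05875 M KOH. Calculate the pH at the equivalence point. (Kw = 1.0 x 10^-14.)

n(HN3) = 0.1527 x 0.02064 = 0.003152 mol; V(KOH) at equivalence = 0.003152/0.05875 = 0.05365 L.
At equivalence all the acid is converted to N3-; total volume = 0.02064 + 0.05365 = 0.07429 L, so [N3-] = 0.003152/0.07429 = 0.04243 M.
Kb = Kw/Ka = 1.0e-14 / 1.9 x 10^-5 = 5.26e-10.
[OH^-] = sqrt(Kb x [N3-]) = sqrt(5.26e-10 x 0.04243) = 4.73e-6 M.
pOH = 5.33, so pH = 14.00 - 5.33 = 8.67.

8.67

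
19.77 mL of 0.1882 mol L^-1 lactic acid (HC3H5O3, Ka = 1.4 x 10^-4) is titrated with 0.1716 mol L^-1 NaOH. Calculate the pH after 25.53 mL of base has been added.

n(acid) = 0.1882 x 0.01977 = 0.003721 mol; n(NaOH) added = 0.1716 x 0.02553 = 0.004381 mol.
Base is in excess by 0.004381 - 0.003721 = 0.0006602 mol in a total volume of 0.04530 L.
[OH^-] = 0.0006602/0.04530 = 0.01457 M, so pOH = 1.84 and pH = 14.00 - 1.84 = 12.16.

12.16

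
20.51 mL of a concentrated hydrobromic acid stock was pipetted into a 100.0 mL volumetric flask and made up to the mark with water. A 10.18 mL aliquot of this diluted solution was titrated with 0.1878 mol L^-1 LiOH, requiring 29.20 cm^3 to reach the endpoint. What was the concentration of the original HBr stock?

n(LiOH) = 0.1878 x 0.02920 = 0.005484 mol.
n(HBr) in the aliquot = 0.005484 mol.
[diluted HBr] = 0.005484 / 0.01018 = 0.5387 M.
Dilution factor = 100.0/20.51 = 4.876, so [stock] = 0.5387 x 4.876 = 2.63 M.

2.63 M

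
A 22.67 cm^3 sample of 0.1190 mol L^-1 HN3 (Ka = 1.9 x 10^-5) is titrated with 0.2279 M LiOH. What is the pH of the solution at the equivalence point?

n(HN3) = 0.1190 x 0.02267 = 0.002698 mol; V(LiOH) at equivalence = 0.002698/0.2279 = 0.01184 L.
At equivalence all the acid is converted to N3-; total volume = 0.02267 + 0.01184 = 0.03451 L, so [N3-] = 0.002698/0.03451 = 0.07818 M.
Kb = Kw/Ka = 1.0e-14 / 1.9 x 10^-5 = 5.26e-10.
[OH^-] = sqrt(Kb x [N3-]) = sqrt(5.26e-10 x 0.07818) = 6.41e-6 M.
pOH = 5.19, so pH = 14.00 - 5.19 = 8.81.

8.81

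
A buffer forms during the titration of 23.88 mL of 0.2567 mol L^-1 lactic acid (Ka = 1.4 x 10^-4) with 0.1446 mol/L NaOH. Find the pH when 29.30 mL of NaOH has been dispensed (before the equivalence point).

4.20

Initial n(HC3H5O3) = 0.2567 x 0.02388 = 0.006130 mol.
n(NaOH) added = 0.1446 x 0.02930 = 0.004237 mol, converting that many moles of HC3H5O3 to C3H5O3-.
Remaining n(HC3H5O3) = 0.001893 mol; n(C3H5O3-) = 0.004237 mol.
By Henderson-Hasselbalch, pH = pKa + log([A^-]/[HA]) = 3.85 + log(0.004237/0.001893) = 3.85 + (+0.35) = 4.20.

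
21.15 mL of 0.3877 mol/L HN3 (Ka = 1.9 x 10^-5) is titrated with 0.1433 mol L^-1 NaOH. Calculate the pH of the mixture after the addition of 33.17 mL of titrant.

4.86

Initial n(HN3) = 0.3877 x 0.02115 = 0.008200 mol.
n(NaOH) added = 0.1433 x 0.03317 = 0.004753 mol, converting that many moles of HN3 to N3-.
Remaining n(HN3) = 0.003447 mol; n(N3-) = 0.004753 mol.
By Henderson-Hasselbalch, pH = pKa + log([A^-]/[HA]) = 4.72 + log(0.004753/0.003447) = 4.72 + (+0.14) = 4.86.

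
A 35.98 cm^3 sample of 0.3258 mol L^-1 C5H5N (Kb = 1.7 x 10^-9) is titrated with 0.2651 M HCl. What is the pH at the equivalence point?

3.03

n(C5H5N) = 0.3258 x 0.03598 = 0.01172 mol; V(HCl) at equivalence = 0.01172/0.2651 = 0.04422 L.
At equivalence the base is fully converted to C5H5NH+; total volume = 0.08020 L, so [C5H5NH+] = 0.01172/0.08020 = 0.1462 M.
Ka(C5H5NH+) = Kw/Kb = 1.0e-14 / 1.7 x 10^-9 = 5.88e-6.
[H^+] = sqrt(Ka x [C5H5NH+]) = sqrt(5.88e-6 x 0.1462) = 0.000927 M.
pH = -log(0.000927) = 3.03.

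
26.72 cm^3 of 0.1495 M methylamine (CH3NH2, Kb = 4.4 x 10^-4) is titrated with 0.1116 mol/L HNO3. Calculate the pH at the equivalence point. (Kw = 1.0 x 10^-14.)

n(CH3NH2) = 0.1495 x 0.02672 = 0.003995 mol; V(HNO3) at equivalence = 0.003995/0.1116 = 0.03579 L.
At equivalence the base is fully converted to CH3NH3+; total volume = 0.06251 L, so [CH3NH3+] = 0.003995/0.06251 = 0.06390 M.
Ka(CH3NH3+) = Kw/Kb = 1.0e-14 / 4.4 x 10^-4 = 2.27e-11.
[H^+] = sqrt(Ka x [CH3NH3+]) = sqrt(2.27e-11 x 0.06390) = 1.21e-6 M.
pH = -log(1.21e-6) = 5.92.

5.92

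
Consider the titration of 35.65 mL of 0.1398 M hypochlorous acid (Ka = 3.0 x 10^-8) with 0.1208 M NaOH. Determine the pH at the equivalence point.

n(HClO) = 0.1398 x 0.03565 = 0.004984 mol; V(NaOH) at equivalence = 0.004984/0.1208 = 0.04126 L.
At equivalence all the acid is converted to ClO-; total volume = 0.03565 + 0.04126 = 0.07691 L, so [ClO-] = 0.004984/0.07691 = 0.06480 M.
Kb = Kw/Ka = 1.0e-14 / 3.0 x 10^-8 = 3.33e-7.
[OH^-] = sqrt(Kb x [ClO-]) = sqrt(3.33e-7 x 0.06480) = 0.000147 M.
pOH = 3.83, so pH = 14.00 - 3.83 = 10.17.

10.17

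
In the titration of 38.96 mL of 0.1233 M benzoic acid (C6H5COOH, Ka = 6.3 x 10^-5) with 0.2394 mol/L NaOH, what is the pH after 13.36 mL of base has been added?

Initial n(C6H5COOH) = 0.1233 x 0.03896 = 0.004804 mol.
n(NaOH) added = 0.2394 x 0.01336 = 0.003198 mol, converting that many moles of C6H5COOH to C6H5COO-.
Remaining n(C6H5COOH) = 0.001605 mol; n(C6H5COO-) = 0.003198 mol.
By Henderson-Hasselbalch, pH = pKa + log([A^-]/[HA]) = 4.20 + log(0.003198/0.001605) = 4.20 + (+0.30) = 4.50.

4.50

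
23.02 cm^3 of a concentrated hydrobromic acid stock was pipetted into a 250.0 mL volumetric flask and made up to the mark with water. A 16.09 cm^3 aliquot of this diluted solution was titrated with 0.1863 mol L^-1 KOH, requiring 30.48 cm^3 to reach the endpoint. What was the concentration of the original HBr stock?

n(KOH) = 0.1863 x 0.03048 = 0.005678 mol.
n(HBr) in the aliquot = 0.005678 mol.
[diluted HBr] = 0.005678 / 0.01609 = 0.3529 M.
Dilution factor = 250.0/23.02 = 10.86, so [stock] = 0.3529 x 10.86 = 3.83 M.

3.83 M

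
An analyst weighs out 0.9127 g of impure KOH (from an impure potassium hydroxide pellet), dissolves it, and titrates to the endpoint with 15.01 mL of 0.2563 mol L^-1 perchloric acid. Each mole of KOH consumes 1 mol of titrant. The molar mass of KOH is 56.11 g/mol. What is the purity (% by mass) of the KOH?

23.7%

n(HClO4) = 0.2563 x 0.01501 = 0.003847 mol.
n(KOH) = 0.003847 / 1 = 0.003847 mol.
mass of KOH = 0.003847 x 56.11 = 0.2159 g.
% purity = 0.2159 / 0.9127 x 100 = 23.7%.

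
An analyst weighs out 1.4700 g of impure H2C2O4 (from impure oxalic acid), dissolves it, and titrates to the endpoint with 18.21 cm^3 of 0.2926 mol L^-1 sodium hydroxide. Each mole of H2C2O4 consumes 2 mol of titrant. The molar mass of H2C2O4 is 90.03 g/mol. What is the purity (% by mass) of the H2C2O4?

16.3%

n(NaOH) = 0.2926 x 0.01821 = 0.005328 mol.
n(H2C2O4) = 0.005328 / 2 = 0.002664 mol.
mass of H2C2O4 = 0.002664 x 90.03 = 0.2399 g.
% purity = 0.2399 / 1.4700 x 100 = 16.3%.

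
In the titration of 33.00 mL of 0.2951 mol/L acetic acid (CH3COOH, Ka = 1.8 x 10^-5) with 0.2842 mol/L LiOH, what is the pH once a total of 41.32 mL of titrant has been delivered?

12.43

n(acid) = 0.2951 x 0.03300 = 0.009738 mol; n(LiOH) added = 0.2842 x 0.04132 = 0.01174 mol.
Base is in excess by 0.01174 - 0.009738 = 0.002005 mol in a total volume of 0.07432 L.
[OH^-] = 0.002005/0.07432 = 0.02698 M, so pOH = 1.57 and pH = 14.00 - 1.57 = 12.43.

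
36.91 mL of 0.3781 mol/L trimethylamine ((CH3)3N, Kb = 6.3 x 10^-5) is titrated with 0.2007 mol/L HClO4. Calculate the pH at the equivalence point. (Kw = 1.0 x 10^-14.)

5.34

n((CH3)3N) = 0.3781 x 0.03691 = 0.01396 mol; V(HClO4) at equivalence = 0.01396/0.2007 = 0.06953 L.
At equivalence the base is fully converted to (CH3)3NH+; total volume = 0.1064 L, so [(CH3)3NH+] = 0.01396/0.1064 = 0.1311 M.
Ka((CH3)3NH+) = Kw/Kb = 1.0e-14 / 6.3 x 10^-5 = 1.59e-10.
[H^+] = sqrt(Ka x [(CH3)3NH+]) = sqrt(1.59e-10 x 0.1311) = 4.56e-6 M.
pH = -log(4.56e-6) = 5.34.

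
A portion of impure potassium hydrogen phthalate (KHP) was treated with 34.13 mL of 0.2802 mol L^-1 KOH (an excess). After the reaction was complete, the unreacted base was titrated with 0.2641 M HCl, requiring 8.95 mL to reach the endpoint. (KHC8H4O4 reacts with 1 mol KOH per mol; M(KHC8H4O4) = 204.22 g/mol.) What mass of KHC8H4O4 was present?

Total n(KOH) added = 0.2802 x 0.03413 = 0.009563 mol.
n(HCl) used = 0.2641 x 0.008950 = 0.002364 mol, which equals the excess n(KOH).
So n(KOH) consumed by the sample = 0.009563 - 0.002364 = 0.007200 mol.
n(KHC8H4O4) = 0.007200 / 1 = 0.007200 mol.
mass = 0.007200 mol x 204.22 g/mol = 1.47 g.

1.47 g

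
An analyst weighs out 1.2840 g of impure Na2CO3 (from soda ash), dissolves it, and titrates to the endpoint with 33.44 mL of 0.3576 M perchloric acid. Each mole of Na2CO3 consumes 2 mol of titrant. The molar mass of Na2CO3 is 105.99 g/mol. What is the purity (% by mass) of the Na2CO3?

49.4%

n(HClO4) = 0.3576 x 0.03344 = 0.01196 mol.
n(Na2CO3) = 0.01196 / 2 = 0.005979 mol.
mass of Na2CO3 = 0.005979 x 105.99 = 0.6337 g.
% purity = 0.6337 / 1.2840 x 100 = 49.4%.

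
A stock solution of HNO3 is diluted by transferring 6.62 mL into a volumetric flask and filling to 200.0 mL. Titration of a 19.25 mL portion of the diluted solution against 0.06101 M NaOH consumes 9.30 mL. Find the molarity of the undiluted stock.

n(NaOH) = 0.06101 x 0.009300 = 0.0005674 mol.
n(HNO3) in the aliquot = 0.0005674 mol.
[diluted HNO3] = 0.0005674 / 0.01925 = 0.02947 M.
Dilution factor = 200.0/6.620 = 30.21, so [stock] = 0.02947 x 30.21 = 0.890 M.

0.890 M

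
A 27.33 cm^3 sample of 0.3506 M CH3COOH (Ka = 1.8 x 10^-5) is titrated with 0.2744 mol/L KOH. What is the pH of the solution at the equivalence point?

8.97

n(CH3COOH) = 0.3506 x 0.02733 = 0.009582 mol; V(KOH) at equivalence = 0.009582/0.2744 = 0.03492 L.
At equivalence all the acid is converted to CH3COO-; total volume = 0.02733 + 0.03492 = 0.06225 L, so [CH3COO-] = 0.009582/0.06225 = 0.1539 M.
Kb = Kw/Ka = 1.0e-14 / 1.8 x 10^-5 = 5.56e-10.
[OH^-] = sqrt(Kb x [CH3COO-]) = sqrt(5.56e-10 x 0.1539) = 9.25e-6 M.
pOH = 5.03, so pH = 14.00 - 5.03 = 8.97.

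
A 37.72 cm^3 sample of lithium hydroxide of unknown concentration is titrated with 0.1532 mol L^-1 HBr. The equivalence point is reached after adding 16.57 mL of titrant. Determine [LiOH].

0.0673 M

n(HBr) delivered = 0.1532 x 0.01657 = 0.002539 mol.
For a 1:1 reaction, n(LiOH) = 0.002539 mol.
[LiOH] = 0.002539 mol / 0.03772 L = 0.0673 M.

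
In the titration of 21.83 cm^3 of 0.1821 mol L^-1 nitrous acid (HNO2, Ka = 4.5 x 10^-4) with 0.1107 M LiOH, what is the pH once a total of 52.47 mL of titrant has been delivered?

n(acid) = 0.1821 x 0.02183 = 0.003975 mol; n(LiOH) added = 0.1107 x 0.05247 = 0.005808 mol.
Base is in excess by 0.005808 - 0.003975 = 0.001833 mol in a total volume of 0.07430 L.
[OH^-] = 0.001833/0.07430 = 0.02467 M, so pOH = 1.61 and pH = 14.00 - 1.61 = 12.39.

12.39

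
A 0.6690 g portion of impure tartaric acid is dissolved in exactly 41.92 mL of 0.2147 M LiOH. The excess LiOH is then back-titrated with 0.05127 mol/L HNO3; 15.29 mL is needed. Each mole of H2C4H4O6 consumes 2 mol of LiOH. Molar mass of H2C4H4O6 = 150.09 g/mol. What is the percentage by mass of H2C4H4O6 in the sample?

Total n(LiOH) added = 0.2147 x 0.04192 = 0.009000 mol.
n(HNO3) used = 0.05127 x 0.01529 = 0.0007839 mol, which equals the excess n(LiOH).
So n(LiOH) consumed by the sample = 0.009000 - 0.0007839 = 0.008216 mol.
n(H2C4H4O6) = 0.008216 / 2 = 0.004108 mol.
mass H2C4H4O6 = 0.004108 x 150.09 = 0.6166 g, so %H2C4H4O6 = 0.6166/0.6690 x 100 = 92.2%.

92.2%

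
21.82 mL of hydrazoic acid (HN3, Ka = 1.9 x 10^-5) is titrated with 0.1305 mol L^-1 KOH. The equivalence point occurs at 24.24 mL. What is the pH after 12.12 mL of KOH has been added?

12.12 mL is exactly half the equivalence volume (24.24/2), i.e. the half-equivalence point.
There, n(HA) = n(A^-), so pH = pKa = -log(1.9 x 10^-5) = 4.72.

4.72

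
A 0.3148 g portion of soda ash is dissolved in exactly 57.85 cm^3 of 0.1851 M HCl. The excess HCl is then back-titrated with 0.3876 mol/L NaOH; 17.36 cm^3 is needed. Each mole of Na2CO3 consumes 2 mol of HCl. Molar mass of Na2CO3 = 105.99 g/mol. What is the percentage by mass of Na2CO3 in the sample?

Total n(HCl) added = 0.1851 x 0.05785 = 0.01071 mol.
n(NaOH) used = 0.3876 x 0.01736 = 0.006729 mol, which equals the excess n(HCl).
So n(HCl) consumed by the sample = 0.01071 - 0.006729 = 0.003979 mol.
n(Na2CO3) = 0.003979 / 2 = 0.001990 mol.
mass Na2CO3 = 0.001990 x 105.99 = 0.2109 g, so %Na2CO3 = 0.2109/0.3148 x 100 = 67.0%.

67.0%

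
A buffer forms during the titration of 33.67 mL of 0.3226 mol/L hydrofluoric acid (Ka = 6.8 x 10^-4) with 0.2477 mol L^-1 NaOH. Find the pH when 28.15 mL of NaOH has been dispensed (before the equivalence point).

3.42

Initial n(HF) = 0.3226 x 0.03367 = 0.01086 mol.
n(NaOH) added = 0.2477 x 0.02815 = 0.006973 mol, converting that many moles of HF to F-.
Remaining n(HF) = 0.003889 mol; n(F-) = 0.006973 mol.
By Henderson-Hasselbalch, pH = pKa + log([A^-]/[HA]) = 3.17 + log(0.006973/0.003889) = 3.17 + (+0.25) = 3.42.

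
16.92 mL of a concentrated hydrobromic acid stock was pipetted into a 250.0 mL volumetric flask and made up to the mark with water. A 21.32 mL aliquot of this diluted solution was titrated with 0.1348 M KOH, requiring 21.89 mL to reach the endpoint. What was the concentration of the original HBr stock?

n(KOH) = 0.1348 x 0.02189 = 0.002951 mol.
n(HBr) in the aliquot = 0.002951 mol.
[diluted HBr] = 0.002951 / 0.02132 = 0.1384 M.
Dilution factor = 250.0/16.92 = 14.78, so [stock] = 0.1384 x 14.78 = 2.04 M.

2.04 M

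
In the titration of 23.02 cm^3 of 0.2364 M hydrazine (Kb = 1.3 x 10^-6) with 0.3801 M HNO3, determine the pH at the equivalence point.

n(N2H4) = 0.2364 x 0.02302 = 0.005442 mol; V(HNO3) at equivalence = 0.005442/0.3801 = 0.01432 L.
At equivalence the base is fully converted to N2H5+; total volume = 0.03734 L, so [N2H5+] = 0.005442/0.03734 = 0.1458 M.
Ka(N2H5+) = Kw/Kb = 1.0e-14 / 1.3 x 10^-6 = 7.69e-9.
[H^+] = sqrt(Ka x [N2H5+]) = sqrt(7.69e-9 x 0.1458) = 3.35e-5 M.
pH = -log(3.35e-5) = 4.48.

4.48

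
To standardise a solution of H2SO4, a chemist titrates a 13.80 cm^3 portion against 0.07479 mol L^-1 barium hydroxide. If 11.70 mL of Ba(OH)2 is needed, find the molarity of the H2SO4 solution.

n(Ba(OH)2) delivered = 0.07479 x 0.01170 = 0.0008750 mol.
For a 1:1 reaction, n(H2SO4) = 0.0008750 mol.
[H2SO4] = 0.0008750 mol / 0.01380 L = 0.0634 M.

0.0634 M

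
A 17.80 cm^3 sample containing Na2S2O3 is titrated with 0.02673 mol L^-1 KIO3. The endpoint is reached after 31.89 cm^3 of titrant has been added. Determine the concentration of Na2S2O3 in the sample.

0.287 M

n(KIO3) = 0.02673 x 0.03189 = 0.0008524 mol.
From the balanced equation, 1 mol KIO3 reacts with 6 mol Na2S2O3, so n(Na2S2O3) = 0.0008524 x 6/1 = 0.005115 mol.
[Na2S2O3] = 0.005115 / 0.01780 L = 0.287 M.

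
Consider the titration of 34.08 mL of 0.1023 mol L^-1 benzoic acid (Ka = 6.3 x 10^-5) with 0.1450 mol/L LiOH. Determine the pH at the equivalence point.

n(C6H5COOH) = 0.1023 x 0.03408 = 0.003486 mol; V(LiOH) at equivalence = 0.003486/0.1450 = 0.02404 L.
At equivalence all the acid is converted to C6H5COO-; total volume = 0.03408 + 0.02404 = 0.05812 L, so [C6H5COO-] = 0.003486/0.05812 = 0.05998 M.
Kb = Kw/Ka = 1.0e-14 / 6.3 x 10^-5 = 1.59e-10.
[OH^-] = sqrt(Kb x [C6H5COO-]) = sqrt(1.59e-10 x 0.05998) = 3.09e-6 M.
pOH = 5.51, so pH = 14.00 - 5.51 = 8.49.

8.49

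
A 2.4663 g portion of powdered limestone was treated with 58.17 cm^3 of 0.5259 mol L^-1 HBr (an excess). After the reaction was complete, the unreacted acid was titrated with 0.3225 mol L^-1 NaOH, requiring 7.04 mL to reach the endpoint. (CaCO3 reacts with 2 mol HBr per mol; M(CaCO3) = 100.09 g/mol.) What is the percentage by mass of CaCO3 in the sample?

57.5%

Total n(HBr) added = 0.5259 x 0.05817 = 0.03059 mol.
n(NaOH) used = 0.3225 x 0.007040 = 0.002270 mol, which equals the excess n(HBr).
So n(HBr) consumed by the sample = 0.03059 - 0.002270 = 0.02832 mol.
n(CaCO3) = 0.02832 / 2 = 0.01416 mol.
mass CaCO3 = 0.01416 x 100.09 = 1.417 g, so %CaCO3 = 1.417/2.4663 x 100 = 57.5%.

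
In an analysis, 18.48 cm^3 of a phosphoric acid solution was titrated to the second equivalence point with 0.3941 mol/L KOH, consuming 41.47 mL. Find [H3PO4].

n(KOH) = 0.3941 x 0.04147 = 0.01634 mol.
At the second equivalence point, 2 mol OH^- react per mol H3PO4, so n(H3PO4) = 0.01634 / 2 = 0.008172 mol.
[H3PO4] = 0.008172 / 0.01848 L = 0.442 M.

0.442 M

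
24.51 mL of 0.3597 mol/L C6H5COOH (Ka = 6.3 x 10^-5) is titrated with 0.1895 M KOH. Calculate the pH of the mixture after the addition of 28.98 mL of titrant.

Initial n(C6H5COOH) = 0.3597 x 0.02451 = 0.008816 mol.
n(KOH) added = 0.1895 x 0.02898 = 0.005492 mol, converting that many moles of C6H5COOH to C6H5COO-.
Remaining n(C6H5COOH) = 0.003325 mol; n(C6H5COO-) = 0.005492 mol.
By Henderson-Hasselbalch, pH = pKa + log([A^-]/[HA]) = 4.20 + log(0.005492/0.003325) = 4.20 + (+0.22) = 4.42.

4.42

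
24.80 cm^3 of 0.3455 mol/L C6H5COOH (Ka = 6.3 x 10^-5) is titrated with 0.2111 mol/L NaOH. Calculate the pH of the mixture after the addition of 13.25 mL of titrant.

3.89

Initial n(C6H5COOH) = 0.3455 x 0.02480 = 0.008568 mol.
n(NaOH) added = 0.2111 x 0.01325 = 0.002797 mol, converting that many moles of C6H5COOH to C6H5COO-.
Remaining n(C6H5COOH) = 0.005771 mol; n(C6H5COO-) = 0.002797 mol.
By Henderson-Hasselbalch, pH = pKa + log([A^-]/[HA]) = 4.20 + log(0.002797/0.005771) = 4.20 + (-0.31) = 3.89.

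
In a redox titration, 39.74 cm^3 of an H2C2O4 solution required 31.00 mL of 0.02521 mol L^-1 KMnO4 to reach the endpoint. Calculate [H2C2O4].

0.0492 M

n(KMnO4) = 0.02521 x 0.03100 = 0.0007815 mol.
From the balanced equation, 2 mol KMnO4 reacts with 5 mol H2C2O4, so n(H2C2O4) = 0.0007815 x 5/2 = 0.001954 mol.
[H2C2O4] = 0.001954 / 0.03974 L = 0.0492 M.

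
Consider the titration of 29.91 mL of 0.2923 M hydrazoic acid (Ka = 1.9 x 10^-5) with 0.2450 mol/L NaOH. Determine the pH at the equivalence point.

n(HN3) = 0.2923 x 0.02991 = 0.008743 mol; V(NaOH) at equivalence = 0.008743/0.2450 = 0.03568 L.
At equivalence all the acid is converted to N3-; total volume = 0.02991 + 0.03568 = 0.06559 L, so [N3-] = 0.008743/0.06559 = 0.1333 M.
Kb = Kw/Ka = 1.0e-14 / 1.9 x 10^-5 = 5.26e-10.
[OH^-] = sqrt(Kb x [N3-]) = sqrt(5.26e-10 x 0.1333) = 8.38e-6 M.
pOH = 5.08, so pH = 14.00 - 5.08 = 8.92.

8.92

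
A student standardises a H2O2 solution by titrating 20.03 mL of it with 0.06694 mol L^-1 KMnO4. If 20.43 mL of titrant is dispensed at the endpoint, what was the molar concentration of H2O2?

n(KMnO4) = 0.06694 x 0.02043 = 0.001368 mol.
From the balanced equation, 2 mol KMnO4 reacts with 5 mol H2O2, so n(H2O2) = 0.001368 x 5/2 = 0.003419 mol.
[H2O2] = 0.003419 / 0.02003 L = 0.171 M.

0.171 M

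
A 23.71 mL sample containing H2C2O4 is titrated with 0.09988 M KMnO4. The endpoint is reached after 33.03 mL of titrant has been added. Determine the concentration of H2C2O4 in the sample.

n(KMnO4) = 0.09988 x 0.03303 = 0.003299 mol.
From the balanced equation, 2 mol KMnO4 reacts with 5 mol H2C2O4, so n(H2C2O4) = 0.003299 x 5/2 = 0.008248 mol.
[H2C2O4] = 0.008248 / 0.02371 L = 0.348 M.

0.348 M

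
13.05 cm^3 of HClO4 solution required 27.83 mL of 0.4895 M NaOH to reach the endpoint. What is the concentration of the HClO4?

n(NaOH) delivered = 0.4895 x 0.02783 = 0.01362 mol.
For a 1:1 reaction, n(HClO4) = 0.01362 mol.
[HClO4] = 0.01362 mol / 0.01305 L = 1.04 M.

1.04 M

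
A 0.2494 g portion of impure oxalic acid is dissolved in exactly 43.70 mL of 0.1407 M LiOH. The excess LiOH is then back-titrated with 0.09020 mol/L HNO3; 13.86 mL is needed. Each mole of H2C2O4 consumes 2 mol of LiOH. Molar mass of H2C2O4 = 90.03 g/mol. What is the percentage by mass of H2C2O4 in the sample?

88.4%

Total n(LiOH) added = 0.1407 x 0.04370 = 0.006149 mol.
n(HNO3) used = 0.09020 x 0.01386 = 0.001250 mol, which equals the excess n(LiOH).
So n(LiOH) consumed by the sample = 0.006149 - 0.001250 = 0.004898 mol.
n(H2C2O4) = 0.004898 / 2 = 0.002449 mol.
mass H2C2O4 = 0.002449 x 90.03 = 0.2205 g, so %H2C2O4 = 0.2205/0.2494 x 100 = 88.4%.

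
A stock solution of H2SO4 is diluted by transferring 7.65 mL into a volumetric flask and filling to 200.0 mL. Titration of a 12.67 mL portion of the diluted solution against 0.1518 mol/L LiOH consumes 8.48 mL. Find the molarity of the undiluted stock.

n(LiOH) = 0.1518 x 0.008480 = 0.001287 mol.
n(H2SO4) in the aliquot = 0.001287 x 1/2 = 0.0006436 mol.
[diluted H2SO4] = 0.0006436 / 0.01267 = 0.05080 M.
Dilution factor = 200.0/7.650 = 26.14, so [stock] = 0.05080 x 26.14 = 1.33 M.

1.33 M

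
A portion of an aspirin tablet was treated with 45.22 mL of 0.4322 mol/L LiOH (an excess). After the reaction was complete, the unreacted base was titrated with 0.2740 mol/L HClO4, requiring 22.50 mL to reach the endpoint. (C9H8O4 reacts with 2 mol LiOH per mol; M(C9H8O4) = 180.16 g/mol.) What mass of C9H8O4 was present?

1.21 g

Total n(LiOH) added = 0.4322 x 0.04522 = 0.01954 mol.
n(HClO4) used = 0.2740 x 0.02250 = 0.006165 mol, which equals the excess n(LiOH).
So n(LiOH) consumed by the sample = 0.01954 - 0.006165 = 0.01338 mol.
n(C9H8O4) = 0.01338 / 2 = 0.006690 mol.
mass = 0.006690 mol x 180.16 g/mol = 1.21 g.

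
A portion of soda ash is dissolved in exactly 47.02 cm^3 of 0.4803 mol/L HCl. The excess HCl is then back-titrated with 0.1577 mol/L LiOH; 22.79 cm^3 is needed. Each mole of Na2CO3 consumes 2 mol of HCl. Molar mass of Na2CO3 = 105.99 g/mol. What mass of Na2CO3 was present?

Total n(HCl) added = 0.4803 x 0.04702 = 0.02258 mol.
n(LiOH) used = 0.1577 x 0.02279 = 0.003594 mol, which equals the excess n(HCl).
So n(HCl) consumed by the sample = 0.02258 - 0.003594 = 0.01899 mol.
n(Na2CO3) = 0.01899 / 2 = 0.009495 mol.
mass = 0.009495 mol x 105.99 g/mol = 1.01 g.

1.01 g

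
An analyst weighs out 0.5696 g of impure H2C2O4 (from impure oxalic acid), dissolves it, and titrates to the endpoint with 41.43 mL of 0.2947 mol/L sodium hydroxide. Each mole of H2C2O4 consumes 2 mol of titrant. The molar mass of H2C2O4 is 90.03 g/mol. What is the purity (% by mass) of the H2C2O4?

96.5%

n(NaOH) = 0.2947 x 0.04143 = 0.01221 mol.
n(H2C2O4) = 0.01221 / 2 = 0.006105 mol.
mass of H2C2O4 = 0.006105 x 90.03 = 0.5496 g.
% purity = 0.5496 / 0.5696 x 100 = 96.5%.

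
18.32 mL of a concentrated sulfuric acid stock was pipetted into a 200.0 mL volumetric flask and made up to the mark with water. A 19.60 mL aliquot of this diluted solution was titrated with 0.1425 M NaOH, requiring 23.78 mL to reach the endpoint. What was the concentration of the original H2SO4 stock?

n(NaOH) = 0.1425 x 0.02378 = 0.003389 mol.
n(H2SO4) in the aliquot = 0.003389 x 1/2 = 0.001694 mol.
[diluted H2SO4] = 0.001694 / 0.01960 = 0.08645 M.
Dilution factor = 200.0/18.32 = 10.92, so [stock] = 0.08645 x 10.92 = 0.944 M.

0.944 M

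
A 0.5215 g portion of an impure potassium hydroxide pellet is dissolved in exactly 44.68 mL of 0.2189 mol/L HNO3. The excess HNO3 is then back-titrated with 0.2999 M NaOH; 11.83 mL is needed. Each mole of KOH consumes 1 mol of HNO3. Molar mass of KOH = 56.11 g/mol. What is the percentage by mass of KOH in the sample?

Total n(HNO3) added = 0.2189 x 0.04468 = 0.009780 mol.
n(NaOH) used = 0.2999 x 0.01183 = 0.003548 mol, which equals the excess n(HNO3).
So n(HNO3) consumed by the sample = 0.009780 - 0.003548 = 0.006233 mol.
n(KOH) = 0.006233 / 1 = 0.006233 mol.
mass KOH = 0.006233 x 56.11 = 0.3497 g, so %KOH = 0.3497/0.5215 x 100 = 67.1%.

67.1%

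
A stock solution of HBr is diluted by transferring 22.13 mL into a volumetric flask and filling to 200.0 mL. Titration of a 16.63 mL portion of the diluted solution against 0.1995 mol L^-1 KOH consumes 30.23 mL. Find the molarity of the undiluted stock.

3.28 M

n(KOH) = 0.1995 x 0.03023 = 0.006031 mol.
n(HBr) in the aliquot = 0.006031 mol.
[diluted HBr] = 0.006031 / 0.01663 = 0.3627 M.
Dilution factor = 200.0/22.13 = 9.038, so [stock] = 0.3627 x 9.038 = 3.28 M.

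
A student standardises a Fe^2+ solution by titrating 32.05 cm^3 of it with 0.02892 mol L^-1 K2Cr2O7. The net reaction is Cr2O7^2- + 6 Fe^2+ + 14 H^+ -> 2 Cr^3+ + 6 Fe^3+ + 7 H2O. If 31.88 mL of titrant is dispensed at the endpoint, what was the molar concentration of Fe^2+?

0.173 M

n(K2Cr2O7) = 0.02892 x 0.03188 = 0.0009220 mol.
From the balanced equation, 1 mol K2Cr2O7 reacts with 6 mol Fe^2+, so n(Fe^2+) = 0.0009220 x 6/1 = 0.005532 mol.
[Fe^2+] = 0.005532 / 0.03205 L = 0.173 M.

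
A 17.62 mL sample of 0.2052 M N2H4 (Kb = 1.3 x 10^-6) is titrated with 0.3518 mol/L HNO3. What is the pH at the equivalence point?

n(N2H4) = 0.2052 x 0.01762 = 0.003616 mol; V(HNO3) at equivalence = 0.003616/0.3518 = 0.01028 L.
At equivalence the base is fully converted to N2H5+; total volume = 0.02790 L, so [N2H5+] = 0.003616/0.02790 = 0.1296 M.
Ka(N2H5+) = Kw/Kb = 1.0e-14 / 1.3 x 10^-6 = 7.69e-9.
[H^+] = sqrt(Ka x [N2H5+]) = sqrt(7.69e-9 x 0.1296) = 3.16e-5 M.
pH = -log(3.16e-5) = 4.50.

4.50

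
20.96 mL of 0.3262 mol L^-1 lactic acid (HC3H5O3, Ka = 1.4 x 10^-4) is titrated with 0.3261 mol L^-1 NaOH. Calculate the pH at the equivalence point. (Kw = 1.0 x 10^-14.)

n(HC3H5O3) = 0.3262 x 0.02096 = 0.006837 mol; V(NaOH) at equivalence = 0.006837/0.3261 = 0.02097 L.
At equivalence all the acid is converted to C3H5O3-; total volume = 0.02096 + 0.02097 = 0.04193 L, so [C3H5O3-] = 0.006837/0.04193 = 0.1631 M.
Kb = Kw/Ka = 1.0e-14 / 1.4 x 10^-4 = 7.14e-11.
[OH^-] = sqrt(Kb x [C3H5O3-]) = sqrt(7.14e-11 x 0.1631) = 3.41e-6 M.
pOH = 5.47, so pH = 14.00 - 5.47 = 8.53.

8.53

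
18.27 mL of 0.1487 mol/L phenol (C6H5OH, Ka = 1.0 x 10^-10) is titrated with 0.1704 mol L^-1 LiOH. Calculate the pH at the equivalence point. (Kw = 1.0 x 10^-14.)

11.45

n(C6H5OH) = 0.1487 x 0.01827 = 0.002717 mol; V(LiOH) at equivalence = 0.002717/0.1704 = 0.01594 L.
At equivalence all the acid is converted to C6H5O-; total volume = 0.01827 + 0.01594 = 0.03421 L, so [C6H5O-] = 0.002717/0.03421 = 0.07941 M.
Kb = Kw/Ka = 1.0e-14 / 1.0 x 10^-10 = 0.000100.
[OH^-] = sqrt(Kb x [C6H5O-]) = sqrt(0.000100 x 0.07941) = 0.00282 M.
pOH = 2.55, so pH = 14.00 - 2.55 = 11.45.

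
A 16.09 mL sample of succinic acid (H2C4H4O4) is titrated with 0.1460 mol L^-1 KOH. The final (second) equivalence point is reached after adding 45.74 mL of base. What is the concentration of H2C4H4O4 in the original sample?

0.208 M

n(KOH) = 0.1460 x 0.04574 = 0.006678 mol.
At the final (second) equivalence point, 2 mol OH^- react per mol H2C4H4O4, so n(H2C4H4O4) = 0.006678 / 2 = 0.003339 mol.
[H2C4H4O4] = 0.003339 / 0.01609 L = 0.208 M.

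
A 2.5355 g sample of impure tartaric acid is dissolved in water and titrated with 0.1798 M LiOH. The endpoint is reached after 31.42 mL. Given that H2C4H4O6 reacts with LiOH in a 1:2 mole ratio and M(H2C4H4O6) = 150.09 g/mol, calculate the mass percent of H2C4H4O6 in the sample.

n(LiOH) = 0.1798 x 0.03142 = 0.005649 mol.
n(H2C4H4O6) = 0.005649 / 2 = 0.002825 mol.
mass of H2C4H4O6 = 0.002825 x 150.09 = 0.4240 g.
% purity = 0.4240 / 2.5355 x 100 = 16.7%.

16.7%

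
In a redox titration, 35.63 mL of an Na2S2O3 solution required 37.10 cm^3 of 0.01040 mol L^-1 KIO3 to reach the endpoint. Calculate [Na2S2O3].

0.0650 M

n(KIO3) = 0.01040 x 0.03710 = 0.0003858 mol.
From the balanced equation, 1 mol KIO3 reacts with 6 mol Na2S2O3, so n(Na2S2O3) = 0.0003858 x 6/1 = 0.002315 mol.
[Na2S2O3] = 0.002315 / 0.03563 L = 0.0650 M.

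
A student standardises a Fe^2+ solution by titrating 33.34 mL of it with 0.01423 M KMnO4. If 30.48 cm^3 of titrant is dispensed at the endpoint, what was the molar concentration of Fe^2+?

0.0650 M

n(KMnO4) = 0.01423 x 0.03048 = 0.0004337 mol.
From the balanced equation, 1 mol KMnO4 reacts with 5 mol Fe^2+, so n(Fe^2+) = 0.0004337 x 5/1 = 0.002169 mol.
[Fe^2+] = 0.002169 / 0.03334 L = 0.0650 M.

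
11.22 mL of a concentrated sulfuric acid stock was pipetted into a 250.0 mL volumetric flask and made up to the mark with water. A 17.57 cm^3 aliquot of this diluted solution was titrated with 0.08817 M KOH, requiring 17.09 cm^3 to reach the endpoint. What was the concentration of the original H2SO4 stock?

n(KOH) = 0.08817 x 0.01709 = 0.001507 mol.
n(H2SO4) in the aliquot = 0.001507 x 1/2 = 0.0007534 mol.
[diluted H2SO4] = 0.0007534 / 0.01757 = 0.04288 M.
Dilution factor = 250.0/11.22 = 22.28, so [stock] = 0.04288 x 22.28 = 0.955 M.

0.955 M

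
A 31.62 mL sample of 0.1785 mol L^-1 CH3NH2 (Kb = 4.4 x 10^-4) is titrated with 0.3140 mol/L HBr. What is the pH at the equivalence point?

n(CH3NH2) = 0.1785 x 0.03162 = 0.005644 mol; V(HBr) at equivalence = 0.005644/0.3140 = 0.01798 L.
At equivalence the base is fully converted to CH3NH3+; total volume = 0.04960 L, so [CH3NH3+] = 0.005644/0.04960 = 0.1138 M.
Ka(CH3NH3+) = Kw/Kb = 1.0e-14 / 4.4 x 10^-4 = 2.27e-11.
[H^+] = sqrt(Ka x [CH3NH3+]) = sqrt(2.27e-11 x 0.1138) = 1.61e-6 M.
pH = -log(1.61e-6) = 5.79.

5.79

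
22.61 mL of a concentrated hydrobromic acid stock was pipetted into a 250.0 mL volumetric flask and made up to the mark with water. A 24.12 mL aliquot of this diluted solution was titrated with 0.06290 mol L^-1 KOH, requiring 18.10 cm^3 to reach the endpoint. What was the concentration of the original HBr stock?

0.522 M

n(KOH) = 0.06290 x 0.01810 = 0.001138 mol.
n(HBr) in the aliquot = 0.001138 mol.
[diluted HBr] = 0.001138 / 0.02412 = 0.04720 M.
Dilution factor = 250.0/22.61 = 11.06, so [stock] = 0.04720 x 11.06 = 0.522 M.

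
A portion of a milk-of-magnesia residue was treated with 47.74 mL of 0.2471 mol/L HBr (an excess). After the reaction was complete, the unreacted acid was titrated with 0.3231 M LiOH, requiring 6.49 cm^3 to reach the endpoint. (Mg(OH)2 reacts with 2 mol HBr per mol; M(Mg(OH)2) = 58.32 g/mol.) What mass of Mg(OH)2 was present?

Total n(HBr) added = 0.2471 x 0.04774 = 0.01180 mol.
n(LiOH) used = 0.3231 x 0.006490 = 0.002097 mol, which equals the excess n(HBr).
So n(HBr) consumed by the sample = 0.01180 - 0.002097 = 0.009700 mol.
n(Mg(OH)2) = 0.009700 / 2 = 0.004850 mol.
mass = 0.004850 mol x 58.32 g/mol = 0.283 g.

0.283 g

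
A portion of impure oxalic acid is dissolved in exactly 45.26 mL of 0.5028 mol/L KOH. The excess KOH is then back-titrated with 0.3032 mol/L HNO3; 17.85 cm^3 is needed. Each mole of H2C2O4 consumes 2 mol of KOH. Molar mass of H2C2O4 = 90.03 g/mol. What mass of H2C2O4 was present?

0.781 g

Total n(KOH) added = 0.5028 x 0.04526 = 0.02276 mol.
n(HNO3) used = 0.3032 x 0.01785 = 0.005412 mol, which equals the excess n(KOH).
So n(KOH) consumed by the sample = 0.02276 - 0.005412 = 0.01734 mol.
n(H2C2O4) = 0.01734 / 2 = 0.008672 mol.
mass = 0.008672 mol x 90.03 g/mol = 0.781 g.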